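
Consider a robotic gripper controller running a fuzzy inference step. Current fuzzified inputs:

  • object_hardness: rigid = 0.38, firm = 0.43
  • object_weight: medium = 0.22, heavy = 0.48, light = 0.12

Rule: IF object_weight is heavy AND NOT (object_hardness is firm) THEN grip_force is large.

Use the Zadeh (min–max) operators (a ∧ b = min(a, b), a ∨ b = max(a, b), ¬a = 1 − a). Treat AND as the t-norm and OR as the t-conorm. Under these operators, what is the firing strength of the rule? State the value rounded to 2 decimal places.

0.48

firing strength: heavy=0.48, ¬firm=1−0.43=0.57; AND[min(a, b)] → w = 0.48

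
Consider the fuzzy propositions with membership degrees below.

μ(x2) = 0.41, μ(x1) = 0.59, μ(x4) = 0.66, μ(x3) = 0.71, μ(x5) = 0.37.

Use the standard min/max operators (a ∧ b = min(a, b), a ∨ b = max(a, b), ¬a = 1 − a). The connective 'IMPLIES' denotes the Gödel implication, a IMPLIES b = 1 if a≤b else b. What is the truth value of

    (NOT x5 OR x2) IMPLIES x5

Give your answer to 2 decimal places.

0.37

NOT x5 = 1 − 0.37 = 0.63
NOT x5 OR x2 = max(a, b) on (0.63, 0.41) = 0.63
(NOT x5 OR x2) IMPLIES x5  [Gödel: 1 if a≤b else b] with a=0.63, b=0.37 → 0.37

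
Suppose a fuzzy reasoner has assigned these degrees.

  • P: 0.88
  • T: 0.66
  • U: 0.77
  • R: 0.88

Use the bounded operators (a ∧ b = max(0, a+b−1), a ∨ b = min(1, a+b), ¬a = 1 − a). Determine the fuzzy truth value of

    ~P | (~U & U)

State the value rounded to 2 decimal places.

~P = 1 − 0.88 = 0.12
~U = 1 − 0.77 = 0.23
~U & U = max(0, a+b−1) on (0.23, 0.77) = 0.00
~P | (~U & U) = min(1, a+b) on (0.12, 0.00) = 0.12

0.12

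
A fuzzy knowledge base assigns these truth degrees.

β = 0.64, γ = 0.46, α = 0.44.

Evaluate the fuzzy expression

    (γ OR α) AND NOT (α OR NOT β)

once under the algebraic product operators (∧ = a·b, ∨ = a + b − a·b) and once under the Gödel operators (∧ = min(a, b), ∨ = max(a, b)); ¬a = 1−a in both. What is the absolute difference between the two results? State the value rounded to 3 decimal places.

0.210

Under algebraic product:
  γ OR α = a + b − a·b on (0.4600, 0.4400) = 0.6976
  NOT β = 1 − 0.6400 = 0.3600
  α OR NOT β = a + b − a·b on (0.4400, 0.3600) = 0.6416
  NOT (α OR NOT β) = 1 − 0.6416 = 0.3584
  (γ OR α) AND NOT (α OR NOT β) = a·b on (0.6976, 0.3584) = 0.2500
  → value = 0.2500
Under Gödel:
  γ OR α = max(a, b) on (0.46, 0.44) = 0.46
  NOT β = 1 − 0.64 = 0.36
  α OR NOT β = max(a, b) on (0.44, 0.36) = 0.44
  NOT (α OR NOT β) = 1 − 0.44 = 0.56
  (γ OR α) AND NOT (α OR NOT β) = min(a, b) on (0.46, 0.56) = 0.46
  → value = 0.4600
|0.2500 − 0.4600| = 0.210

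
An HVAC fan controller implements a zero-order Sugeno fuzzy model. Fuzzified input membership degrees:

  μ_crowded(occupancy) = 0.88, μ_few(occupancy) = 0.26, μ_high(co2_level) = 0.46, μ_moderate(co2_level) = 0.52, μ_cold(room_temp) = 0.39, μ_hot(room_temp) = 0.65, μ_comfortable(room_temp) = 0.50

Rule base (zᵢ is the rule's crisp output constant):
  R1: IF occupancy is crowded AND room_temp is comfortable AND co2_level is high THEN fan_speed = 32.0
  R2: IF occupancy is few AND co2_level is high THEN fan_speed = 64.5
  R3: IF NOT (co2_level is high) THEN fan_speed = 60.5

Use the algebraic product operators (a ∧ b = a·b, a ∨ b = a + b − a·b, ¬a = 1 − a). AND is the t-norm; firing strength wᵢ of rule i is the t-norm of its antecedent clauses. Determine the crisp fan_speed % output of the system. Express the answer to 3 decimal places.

54.363

R1 (z=32.0): crowded=0.88, comfortable=0.50, high=0.46; AND[a·b] → w = 0.2024
R2 (z=64.5): few=0.26, high=0.46; AND[a·b] → w = 0.1196
R3 (z=60.5): ¬high=1−0.46=0.54 → w = 0.5400
Weighted average = (0.2024·32.0 + 0.1196·64.5 + 0.5400·60.5) / (0.2024 + 0.1196 + 0.5400)
  = 46.8610 / 0.8620 = 54.363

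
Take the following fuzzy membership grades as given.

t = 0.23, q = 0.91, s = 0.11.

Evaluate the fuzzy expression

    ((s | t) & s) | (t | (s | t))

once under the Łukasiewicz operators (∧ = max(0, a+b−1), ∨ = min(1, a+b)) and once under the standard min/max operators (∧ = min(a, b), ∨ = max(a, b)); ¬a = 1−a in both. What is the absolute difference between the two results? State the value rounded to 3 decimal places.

Under Łukasiewicz:
  s | t = min(1, a+b) on (0.11, 0.23) = 0.34
  (s | t) & s = max(0, a+b−1) on (0.34, 0.11) = 0.00
  s | t = min(1, a+b) on (0.11, 0.23) = 0.34
  t | (s | t) = min(1, a+b) on (0.23, 0.34) = 0.57
  ((s | t) & s) | (t | (s | t)) = min(1, a+b) on (0.00, 0.57) = 0.57
  → value = 0.5700
Under standard min/max:
  s | t = max(a, b) on (0.11, 0.23) = 0.23
  (s | t) & s = min(a, b) on (0.23, 0.11) = 0.11
  s | t = max(a, b) on (0.11, 0.23) = 0.23
  t | (s | t) = max(a, b) on (0.23, 0.23) = 0.23
  ((s | t) & s) | (t | (s | t)) = max(a, b) on (0.11, 0.23) = 0.23
  → value = 0.2300
|0.5700 − 0.2300| = 0.340

0.340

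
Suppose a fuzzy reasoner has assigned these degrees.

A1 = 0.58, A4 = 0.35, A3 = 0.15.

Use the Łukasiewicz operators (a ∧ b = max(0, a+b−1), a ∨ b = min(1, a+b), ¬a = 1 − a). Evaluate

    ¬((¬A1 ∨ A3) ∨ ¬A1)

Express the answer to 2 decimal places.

¬A1 = 1 − 0.58 = 0.42
¬A1 ∨ A3 = min(1, a+b) on (0.42, 0.15) = 0.57
¬A1 = 1 − 0.58 = 0.42
(¬A1 ∨ A3) ∨ ¬A1 = min(1, a+b) on (0.57, 0.42) = 0.99
¬((¬A1 ∨ A3) ∨ ¬A1) = 1 − 0.99 = 0.01

0.01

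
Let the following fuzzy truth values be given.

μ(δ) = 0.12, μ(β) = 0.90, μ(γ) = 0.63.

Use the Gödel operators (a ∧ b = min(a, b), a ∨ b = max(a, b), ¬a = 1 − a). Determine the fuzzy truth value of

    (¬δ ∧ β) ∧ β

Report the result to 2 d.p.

¬δ = 1 − 0.12 = 0.88
¬δ ∧ β = min(a, b) on (0.88, 0.90) = 0.88
(¬δ ∧ β) ∧ β = min(a, b) on (0.88, 0.90) = 0.88

0.88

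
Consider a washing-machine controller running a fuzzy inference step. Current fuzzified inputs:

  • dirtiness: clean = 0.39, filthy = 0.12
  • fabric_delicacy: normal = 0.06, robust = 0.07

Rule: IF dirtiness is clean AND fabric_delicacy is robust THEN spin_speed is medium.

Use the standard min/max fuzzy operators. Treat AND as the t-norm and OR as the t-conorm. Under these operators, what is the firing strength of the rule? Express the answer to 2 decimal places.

0.07

firing strength: clean=0.39, robust=0.07; AND[min(a, b)] → w = 0.07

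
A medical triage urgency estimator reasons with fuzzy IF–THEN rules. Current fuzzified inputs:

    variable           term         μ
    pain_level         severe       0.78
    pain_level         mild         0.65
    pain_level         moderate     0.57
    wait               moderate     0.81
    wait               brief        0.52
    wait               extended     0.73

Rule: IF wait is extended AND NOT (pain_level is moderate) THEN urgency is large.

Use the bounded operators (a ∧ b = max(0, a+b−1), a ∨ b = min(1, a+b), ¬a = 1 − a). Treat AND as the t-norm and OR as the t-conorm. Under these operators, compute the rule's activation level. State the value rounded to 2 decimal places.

0.16

firing strength: extended=0.73, ¬moderate=1−0.57=0.43; AND[max(0, a+b−1)] → w = 0.16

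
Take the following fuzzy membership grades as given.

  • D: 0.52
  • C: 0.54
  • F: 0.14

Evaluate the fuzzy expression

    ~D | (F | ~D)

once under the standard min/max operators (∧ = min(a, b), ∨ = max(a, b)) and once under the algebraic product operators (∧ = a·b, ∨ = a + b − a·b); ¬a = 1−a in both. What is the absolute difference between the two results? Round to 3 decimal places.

Under standard min/max:
  ~D = 1 − 0.52 = 0.48
  ~D = 1 − 0.52 = 0.48
  F | ~D = max(a, b) on (0.14, 0.48) = 0.48
  ~D | (F | ~D) = max(a, b) on (0.48, 0.48) = 0.48
  → value = 0.4800
Under algebraic product:
  ~D = 1 − 0.5200 = 0.4800
  ~D = 1 − 0.5200 = 0.4800
  F | ~D = a + b − a·b on (0.1400, 0.4800) = 0.5528
  ~D | (F | ~D) = a + b − a·b on (0.4800, 0.5528) = 0.7675
  → value = 0.7675
|0.4800 − 0.7675| = 0.287

0.287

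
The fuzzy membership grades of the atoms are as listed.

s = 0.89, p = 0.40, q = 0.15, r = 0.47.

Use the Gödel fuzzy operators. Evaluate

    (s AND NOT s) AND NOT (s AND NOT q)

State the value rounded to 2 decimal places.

NOT s = 1 − 0.89 = 0.11
s AND NOT s = min(a, b) on (0.89, 0.11) = 0.11
NOT q = 1 − 0.15 = 0.85
s AND NOT q = min(a, b) on (0.89, 0.85) = 0.85
NOT (s AND NOT q) = 1 − 0.85 = 0.15
(s AND NOT s) AND NOT (s AND NOT q) = min(a, b) on (0.11, 0.15) = 0.11

0.11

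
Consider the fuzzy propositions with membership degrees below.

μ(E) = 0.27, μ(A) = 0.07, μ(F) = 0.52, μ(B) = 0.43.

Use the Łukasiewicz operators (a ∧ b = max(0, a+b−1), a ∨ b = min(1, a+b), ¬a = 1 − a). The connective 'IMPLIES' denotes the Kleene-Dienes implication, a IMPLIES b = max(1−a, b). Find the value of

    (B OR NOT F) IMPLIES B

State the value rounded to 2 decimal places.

0.43

NOT F = 1 − 0.52 = 0.48
B OR NOT F = min(1, a+b) on (0.43, 0.48) = 0.91
(B OR NOT F) IMPLIES B  [Kleene-Dienes: max(1−a, b)] with a=0.91, b=0.43 → 0.43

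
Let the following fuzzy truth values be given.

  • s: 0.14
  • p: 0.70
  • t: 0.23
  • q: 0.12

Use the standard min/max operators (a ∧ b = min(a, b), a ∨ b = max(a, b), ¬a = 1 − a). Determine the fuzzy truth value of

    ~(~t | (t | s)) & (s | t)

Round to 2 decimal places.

~t = 1 − 0.23 = 0.77
t | s = max(a, b) on (0.23, 0.14) = 0.23
~t | (t | s) = max(a, b) on (0.77, 0.23) = 0.77
~(~t | (t | s)) = 1 − 0.77 = 0.23
s | t = max(a, b) on (0.14, 0.23) = 0.23
~(~t | (t | s)) & (s | t) = min(a, b) on (0.23, 0.23) = 0.23

0.23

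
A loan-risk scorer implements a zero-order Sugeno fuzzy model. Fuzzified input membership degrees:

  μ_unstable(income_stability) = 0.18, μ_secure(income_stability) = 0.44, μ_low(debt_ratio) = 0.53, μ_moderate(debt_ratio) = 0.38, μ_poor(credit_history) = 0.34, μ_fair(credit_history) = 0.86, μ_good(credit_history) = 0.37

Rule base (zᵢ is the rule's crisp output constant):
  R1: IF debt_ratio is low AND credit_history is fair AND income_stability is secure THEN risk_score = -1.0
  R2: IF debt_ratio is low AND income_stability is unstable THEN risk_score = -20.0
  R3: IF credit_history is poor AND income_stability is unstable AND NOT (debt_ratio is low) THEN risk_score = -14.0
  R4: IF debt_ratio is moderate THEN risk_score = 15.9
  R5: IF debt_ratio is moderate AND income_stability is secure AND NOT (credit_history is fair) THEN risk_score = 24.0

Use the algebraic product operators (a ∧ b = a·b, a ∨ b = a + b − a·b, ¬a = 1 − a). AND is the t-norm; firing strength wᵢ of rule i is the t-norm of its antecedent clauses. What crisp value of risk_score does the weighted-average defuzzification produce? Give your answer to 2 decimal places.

5.62

R1 (z=-1.0): low=0.53, fair=0.86, secure=0.44; AND[a·b] → w = 0.2006
R2 (z=-20.0): low=0.53, unstable=0.18; AND[a·b] → w = 0.0954
R3 (z=-14.0): poor=0.34, unstable=0.18, ¬low=1−0.53=0.47; AND[a·b] → w = 0.0288
R4 (z=15.9): moderate=0.38 → w = 0.3800
R5 (z=24.0): moderate=0.38, secure=0.44, ¬fair=1−0.86=0.14; AND[a·b] → w = 0.0234
Weighted average = (0.2006·-1.0 + 0.0954·-20.0 + 0.0288·-14.0 + 0.3800·15.9 + 0.0234·24.0) / (0.2006 + 0.0954 + 0.0288 + 0.3800 + 0.0234)
  = 4.0925 / 0.7281 = 5.62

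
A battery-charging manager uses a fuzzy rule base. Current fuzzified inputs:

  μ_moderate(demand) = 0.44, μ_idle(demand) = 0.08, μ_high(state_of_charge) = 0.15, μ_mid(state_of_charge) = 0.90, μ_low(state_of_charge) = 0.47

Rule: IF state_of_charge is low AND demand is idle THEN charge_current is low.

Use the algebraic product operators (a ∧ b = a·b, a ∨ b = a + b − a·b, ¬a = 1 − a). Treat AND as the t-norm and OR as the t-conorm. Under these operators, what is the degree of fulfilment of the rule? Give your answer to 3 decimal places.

firing strength: low=0.47, idle=0.08; AND[a·b] → w = 0.0376

0.038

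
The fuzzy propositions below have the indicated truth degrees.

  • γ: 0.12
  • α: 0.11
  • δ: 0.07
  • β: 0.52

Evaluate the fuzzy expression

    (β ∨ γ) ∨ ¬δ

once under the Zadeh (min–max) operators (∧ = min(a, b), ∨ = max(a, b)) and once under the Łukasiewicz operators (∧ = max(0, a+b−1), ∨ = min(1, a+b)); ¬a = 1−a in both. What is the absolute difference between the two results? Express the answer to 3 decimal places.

0.070

Under Zadeh (min–max):
  β ∨ γ = max(a, b) on (0.52, 0.12) = 0.52
  ¬δ = 1 − 0.07 = 0.93
  (β ∨ γ) ∨ ¬δ = max(a, b) on (0.52, 0.93) = 0.93
  → value = 0.9300
Under Łukasiewicz:
  β ∨ γ = min(1, a+b) on (0.52, 0.12) = 0.64
  ¬δ = 1 − 0.07 = 0.93
  (β ∨ γ) ∨ ¬δ = min(1, a+b) on (0.64, 0.93) = 1.00
  → value = 1.0000
|0.9300 − 1.0000| = 0.070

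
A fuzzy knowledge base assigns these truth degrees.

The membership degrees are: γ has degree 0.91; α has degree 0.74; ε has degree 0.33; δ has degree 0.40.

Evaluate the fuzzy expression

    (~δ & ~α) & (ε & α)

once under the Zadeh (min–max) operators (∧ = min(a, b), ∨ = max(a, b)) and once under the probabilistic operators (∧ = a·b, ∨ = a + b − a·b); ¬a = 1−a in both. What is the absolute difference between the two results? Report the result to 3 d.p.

Under Zadeh (min–max):
  ~δ = 1 − 0.40 = 0.60
  ~α = 1 − 0.74 = 0.26
  ~δ & ~α = min(a, b) on (0.60, 0.26) = 0.26
  ε & α = min(a, b) on (0.33, 0.74) = 0.33
  (~δ & ~α) & (ε & α) = min(a, b) on (0.26, 0.33) = 0.26
  → value = 0.2600
Under probabilistic:
  ~δ = 1 − 0.4000 = 0.6000
  ~α = 1 − 0.7400 = 0.2600
  ~δ & ~α = a·b on (0.6000, 0.2600) = 0.1560
  ε & α = a·b on (0.3300, 0.7400) = 0.2442
  (~δ & ~α) & (ε & α) = a·b on (0.1560, 0.2442) = 0.0381
  → value = 0.0381
|0.2600 − 0.0381| = 0.222

0.222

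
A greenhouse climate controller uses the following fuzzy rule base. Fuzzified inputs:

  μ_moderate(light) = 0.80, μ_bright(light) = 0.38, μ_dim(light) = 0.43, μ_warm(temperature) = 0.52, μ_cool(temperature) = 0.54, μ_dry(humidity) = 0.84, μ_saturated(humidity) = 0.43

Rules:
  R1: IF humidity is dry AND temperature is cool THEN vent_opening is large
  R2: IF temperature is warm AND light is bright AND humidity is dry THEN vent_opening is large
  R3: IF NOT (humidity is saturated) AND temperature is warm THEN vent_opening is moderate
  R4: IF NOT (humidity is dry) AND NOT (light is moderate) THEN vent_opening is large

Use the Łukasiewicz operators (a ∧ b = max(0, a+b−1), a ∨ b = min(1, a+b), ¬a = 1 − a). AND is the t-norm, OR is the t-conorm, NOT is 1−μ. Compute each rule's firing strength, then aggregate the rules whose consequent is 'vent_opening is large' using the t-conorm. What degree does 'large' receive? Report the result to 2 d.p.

0.38

R1: dry=0.84, cool=0.54; AND[max(0, a+b−1)] → w = 0.38
R2: warm=0.52, bright=0.38, dry=0.84; AND[max(0, a+b−1)] → w = 0.00
R3: ¬saturated=1−0.43=0.57, warm=0.52; AND[max(0, a+b−1)] → w = 0.09
R4: ¬dry=1−0.84=0.16, ¬moderate=1−0.80=0.20; AND[max(0, a+b−1)] → w = 0.00
Rules with consequent 'large': {R1, R2, R4} → strengths 0.38, 0.00, 0.00
Aggregate via t-conorm [min(1, a+b)]: 0.38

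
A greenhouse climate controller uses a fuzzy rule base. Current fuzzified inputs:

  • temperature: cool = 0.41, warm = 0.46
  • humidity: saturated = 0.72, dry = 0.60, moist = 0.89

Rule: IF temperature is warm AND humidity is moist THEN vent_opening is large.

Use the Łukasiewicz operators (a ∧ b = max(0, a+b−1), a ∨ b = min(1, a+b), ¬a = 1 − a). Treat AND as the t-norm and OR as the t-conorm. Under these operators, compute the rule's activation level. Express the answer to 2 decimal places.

firing strength: warm=0.46, moist=0.89; AND[max(0, a+b−1)] → w = 0.35

0.35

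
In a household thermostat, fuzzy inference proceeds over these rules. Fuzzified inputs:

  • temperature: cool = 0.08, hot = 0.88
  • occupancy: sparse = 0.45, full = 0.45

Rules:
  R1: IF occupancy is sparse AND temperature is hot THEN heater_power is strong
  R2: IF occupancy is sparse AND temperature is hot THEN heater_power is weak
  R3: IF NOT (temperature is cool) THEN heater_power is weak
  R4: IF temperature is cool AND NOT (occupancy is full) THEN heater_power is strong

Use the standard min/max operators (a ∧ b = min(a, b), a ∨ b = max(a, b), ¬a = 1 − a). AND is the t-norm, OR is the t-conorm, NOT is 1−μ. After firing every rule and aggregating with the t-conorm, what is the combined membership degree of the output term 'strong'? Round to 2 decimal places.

R1: sparse=0.45, hot=0.88; AND[min(a, b)] → w = 0.45
R2: sparse=0.45, hot=0.88; AND[min(a, b)] → w = 0.45
R3: ¬cool=1−0.08=0.92 → w = 0.92
R4: cool=0.08, ¬full=1−0.45=0.55; AND[min(a, b)] → w = 0.08
Rules with consequent 'strong': {R1, R4} → strengths 0.45, 0.08
Aggregate via t-conorm [max(a, b)]: 0.45

0.45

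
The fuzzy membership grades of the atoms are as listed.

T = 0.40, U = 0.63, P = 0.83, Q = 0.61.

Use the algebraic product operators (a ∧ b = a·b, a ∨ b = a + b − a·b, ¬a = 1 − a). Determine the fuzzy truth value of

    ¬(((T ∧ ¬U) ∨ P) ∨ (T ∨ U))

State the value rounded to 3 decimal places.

0.032

¬U = 1 − 0.6300 = 0.3700
T ∧ ¬U = a·b on (0.4000, 0.3700) = 0.1480
(T ∧ ¬U) ∨ P = a + b − a·b on (0.1480, 0.8300) = 0.8552
T ∨ U = a + b − a·b on (0.4000, 0.6300) = 0.7780
((T ∧ ¬U) ∨ P) ∨ (T ∨ U) = a + b − a·b on (0.8552, 0.7780) = 0.9678
¬(((T ∧ ¬U) ∨ P) ∨ (T ∨ U)) = 1 − 0.9678 = 0.0322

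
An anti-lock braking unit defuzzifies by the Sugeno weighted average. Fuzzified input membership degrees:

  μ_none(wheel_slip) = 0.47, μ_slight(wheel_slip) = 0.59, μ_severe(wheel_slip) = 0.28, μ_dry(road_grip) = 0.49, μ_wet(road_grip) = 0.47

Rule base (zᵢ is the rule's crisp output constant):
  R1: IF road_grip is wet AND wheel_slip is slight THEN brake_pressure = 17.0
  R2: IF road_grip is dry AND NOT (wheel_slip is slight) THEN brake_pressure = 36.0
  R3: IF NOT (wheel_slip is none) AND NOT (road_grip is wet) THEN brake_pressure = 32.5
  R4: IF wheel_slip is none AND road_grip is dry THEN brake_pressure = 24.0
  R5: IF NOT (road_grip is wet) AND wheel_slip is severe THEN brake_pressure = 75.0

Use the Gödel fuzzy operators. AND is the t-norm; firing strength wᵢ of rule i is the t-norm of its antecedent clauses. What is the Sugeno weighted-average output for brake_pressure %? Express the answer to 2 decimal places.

R1 (z=17.0): wet=0.47, slight=0.59; AND[min(a, b)] → w = 0.47
R2 (z=36.0): dry=0.49, ¬slight=1−0.59=0.41; AND[min(a, b)] → w = 0.41
R3 (z=32.5): ¬none=1−0.47=0.53, ¬wet=1−0.47=0.53; AND[min(a, b)] → w = 0.53
R4 (z=24.0): none=0.47, dry=0.49; AND[min(a, b)] → w = 0.47
R5 (z=75.0): ¬wet=1−0.47=0.53, severe=0.28; AND[min(a, b)] → w = 0.28
Weighted average = (0.47·17.0 + 0.41·36.0 + 0.53·32.5 + 0.47·24.0 + 0.28·75.0) / (0.47 + 0.41 + 0.53 + 0.47 + 0.28)
  = 72.2550 / 2.1600 = 33.45

33.45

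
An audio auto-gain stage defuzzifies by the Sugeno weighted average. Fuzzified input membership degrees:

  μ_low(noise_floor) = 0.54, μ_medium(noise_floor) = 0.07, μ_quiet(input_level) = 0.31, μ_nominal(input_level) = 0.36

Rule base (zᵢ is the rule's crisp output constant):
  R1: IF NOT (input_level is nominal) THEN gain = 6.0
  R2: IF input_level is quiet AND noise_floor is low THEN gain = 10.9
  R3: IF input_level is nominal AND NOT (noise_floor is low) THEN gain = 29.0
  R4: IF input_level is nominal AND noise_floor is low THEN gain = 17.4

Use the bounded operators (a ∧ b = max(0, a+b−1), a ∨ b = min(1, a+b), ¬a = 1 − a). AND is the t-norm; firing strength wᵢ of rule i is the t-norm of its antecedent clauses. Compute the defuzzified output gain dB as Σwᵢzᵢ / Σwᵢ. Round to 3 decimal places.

6.000

R1 (z=6.0): ¬nominal=1−0.36=0.64 → w = 0.64
R2 (z=10.9): quiet=0.31, low=0.54; AND[max(0, a+b−1)] → w = 0.00
R3 (z=29.0): nominal=0.36, ¬low=1−0.54=0.46; AND[max(0, a+b−1)] → w = 0.00
R4 (z=17.4): nominal=0.36, low=0.54; AND[max(0, a+b−1)] → w = 0.00
Weighted average = (0.64·6.0 + 0.00·10.9 + 0.00·29.0 + 0.00·17.4) / (0.64 + 0.00 + 0.00 + 0.00)
  = 3.8400 / 0.6400 = 6.000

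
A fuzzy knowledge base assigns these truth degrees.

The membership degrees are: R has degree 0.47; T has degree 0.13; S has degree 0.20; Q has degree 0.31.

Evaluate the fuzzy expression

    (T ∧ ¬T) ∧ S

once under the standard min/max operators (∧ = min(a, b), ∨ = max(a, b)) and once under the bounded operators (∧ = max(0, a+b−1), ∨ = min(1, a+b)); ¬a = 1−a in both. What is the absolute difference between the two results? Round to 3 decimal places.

Under standard min/max:
  ¬T = 1 − 0.13 = 0.87
  T ∧ ¬T = min(a, b) on (0.13, 0.87) = 0.13
  (T ∧ ¬T) ∧ S = min(a, b) on (0.13, 0.20) = 0.13
  → value = 0.1300
Under bounded:
  ¬T = 1 − 0.13 = 0.87
  T ∧ ¬T = max(0, a+b−1) on (0.13, 0.87) = 0.00
  (T ∧ ¬T) ∧ S = max(0, a+b−1) on (0.00, 0.20) = 0.00
  → value = 0.0000
|0.1300 − 0.0000| = 0.130

0.130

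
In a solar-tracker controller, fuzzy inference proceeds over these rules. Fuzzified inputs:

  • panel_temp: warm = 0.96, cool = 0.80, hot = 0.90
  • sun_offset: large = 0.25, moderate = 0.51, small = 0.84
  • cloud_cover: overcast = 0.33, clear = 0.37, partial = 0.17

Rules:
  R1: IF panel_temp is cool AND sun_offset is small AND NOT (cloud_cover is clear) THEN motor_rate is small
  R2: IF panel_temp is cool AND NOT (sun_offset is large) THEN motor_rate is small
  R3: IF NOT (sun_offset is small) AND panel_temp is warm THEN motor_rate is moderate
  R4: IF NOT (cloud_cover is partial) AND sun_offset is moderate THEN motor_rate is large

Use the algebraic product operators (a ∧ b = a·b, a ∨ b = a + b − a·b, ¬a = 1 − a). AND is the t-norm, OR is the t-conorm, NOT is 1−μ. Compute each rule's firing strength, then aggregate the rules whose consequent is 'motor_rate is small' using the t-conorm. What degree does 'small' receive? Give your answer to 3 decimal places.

0.769

R1: cool=0.80, small=0.84, ¬clear=1−0.37=0.63; AND[a·b] → w = 0.4234
R2: cool=0.80, ¬large=1−0.25=0.75; AND[a·b] → w = 0.6000
R3: ¬small=1−0.84=0.16, warm=0.96; AND[a·b] → w = 0.1536
R4: ¬partial=1−0.17=0.83, moderate=0.51; AND[a·b] → w = 0.4233
Rules with consequent 'small': {R1, R2} → strengths 0.4234, 0.6000
Aggregate via t-conorm [a + b − a·b]: 0.7693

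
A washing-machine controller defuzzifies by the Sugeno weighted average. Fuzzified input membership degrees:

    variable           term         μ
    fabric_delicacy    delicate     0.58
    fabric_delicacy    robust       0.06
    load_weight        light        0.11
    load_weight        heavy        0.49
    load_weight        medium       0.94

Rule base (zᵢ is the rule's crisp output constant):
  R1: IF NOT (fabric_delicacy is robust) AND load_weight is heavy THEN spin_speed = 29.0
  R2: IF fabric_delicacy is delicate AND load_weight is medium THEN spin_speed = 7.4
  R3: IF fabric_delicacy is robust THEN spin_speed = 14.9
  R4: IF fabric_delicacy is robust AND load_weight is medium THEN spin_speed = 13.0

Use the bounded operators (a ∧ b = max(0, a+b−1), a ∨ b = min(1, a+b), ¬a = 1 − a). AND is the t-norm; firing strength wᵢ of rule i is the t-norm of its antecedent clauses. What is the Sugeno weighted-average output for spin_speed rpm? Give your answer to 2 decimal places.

R1 (z=29.0): ¬robust=1−0.06=0.94, heavy=0.49; AND[max(0, a+b−1)] → w = 0.43
R2 (z=7.4): delicate=0.58, medium=0.94; AND[max(0, a+b−1)] → w = 0.52
R3 (z=14.9): robust=0.06 → w = 0.06
R4 (z=13.0): robust=0.06, medium=0.94; AND[max(0, a+b−1)] → w = 0.00
Weighted average = (0.43·29.0 + 0.52·7.4 + 0.06·14.9 + 0.00·13.0) / (0.43 + 0.52 + 0.06 + 0.00)
  = 17.2120 / 1.0100 = 17.04

17.04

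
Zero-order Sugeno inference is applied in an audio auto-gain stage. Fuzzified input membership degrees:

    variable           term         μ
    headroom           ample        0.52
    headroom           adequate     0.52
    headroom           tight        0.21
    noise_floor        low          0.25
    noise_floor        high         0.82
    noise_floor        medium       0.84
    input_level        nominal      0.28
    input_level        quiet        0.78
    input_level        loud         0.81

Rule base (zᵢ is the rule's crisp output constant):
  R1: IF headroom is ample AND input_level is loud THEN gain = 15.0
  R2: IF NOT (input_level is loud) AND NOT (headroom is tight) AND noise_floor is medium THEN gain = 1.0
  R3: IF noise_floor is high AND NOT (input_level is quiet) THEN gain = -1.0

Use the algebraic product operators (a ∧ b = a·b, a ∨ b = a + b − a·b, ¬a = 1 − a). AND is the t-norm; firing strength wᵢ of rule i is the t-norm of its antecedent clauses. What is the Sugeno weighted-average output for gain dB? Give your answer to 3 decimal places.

R1 (z=15.0): ample=0.52, loud=0.81; AND[a·b] → w = 0.4212
R2 (z=1.0): ¬loud=1−0.81=0.19, ¬tight=1−0.21=0.79, medium=0.84; AND[a·b] → w = 0.1261
R3 (z=-1.0): high=0.82, ¬quiet=1−0.78=0.22; AND[a·b] → w = 0.1804
Weighted average = (0.4212·15.0 + 0.1261·1.0 + 0.1804·-1.0) / (0.4212 + 0.1261 + 0.1804)
  = 6.2637 / 0.7277 = 8.608

8.608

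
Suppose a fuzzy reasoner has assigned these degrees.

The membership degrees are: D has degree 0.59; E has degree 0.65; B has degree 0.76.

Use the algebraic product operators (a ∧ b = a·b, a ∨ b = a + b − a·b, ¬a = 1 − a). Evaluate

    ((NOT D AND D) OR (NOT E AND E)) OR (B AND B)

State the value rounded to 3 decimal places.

NOT D = 1 − 0.5900 = 0.4100
NOT D AND D = a·b on (0.4100, 0.5900) = 0.2419
NOT E = 1 − 0.6500 = 0.3500
NOT E AND E = a·b on (0.3500, 0.6500) = 0.2275
(NOT D AND D) OR (NOT E AND E) = a + b − a·b on (0.2419, 0.2275) = 0.4144
B AND B = a·b on (0.7600, 0.7600) = 0.5776
((NOT D AND D) OR (NOT E AND E)) OR (B AND B) = a + b − a·b on (0.4144, 0.5776) = 0.7526

0.753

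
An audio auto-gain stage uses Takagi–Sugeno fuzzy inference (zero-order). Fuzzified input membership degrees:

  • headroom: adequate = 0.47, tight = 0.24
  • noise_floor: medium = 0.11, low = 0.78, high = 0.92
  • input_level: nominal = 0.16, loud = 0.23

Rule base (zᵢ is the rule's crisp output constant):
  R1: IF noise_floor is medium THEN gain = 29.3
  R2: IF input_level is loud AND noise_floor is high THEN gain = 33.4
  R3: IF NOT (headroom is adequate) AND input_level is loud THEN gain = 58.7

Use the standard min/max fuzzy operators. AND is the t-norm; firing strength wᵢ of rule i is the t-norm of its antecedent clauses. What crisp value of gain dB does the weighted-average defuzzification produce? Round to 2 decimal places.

R1 (z=29.3): medium=0.11 → w = 0.11
R2 (z=33.4): loud=0.23, high=0.92; AND[min(a, b)] → w = 0.23
R3 (z=58.7): ¬adequate=1−0.47=0.53, loud=0.23; AND[min(a, b)] → w = 0.23
Weighted average = (0.11·29.3 + 0.23·33.4 + 0.23·58.7) / (0.11 + 0.23 + 0.23)
  = 24.4060 / 0.5700 = 42.82

42.82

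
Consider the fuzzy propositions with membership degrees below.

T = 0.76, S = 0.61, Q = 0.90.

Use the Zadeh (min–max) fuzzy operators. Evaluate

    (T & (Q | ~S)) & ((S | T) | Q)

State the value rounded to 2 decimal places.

0.76

~S = 1 − 0.61 = 0.39
Q | ~S = max(a, b) on (0.90, 0.39) = 0.90
T & (Q | ~S) = min(a, b) on (0.76, 0.90) = 0.76
S | T = max(a, b) on (0.61, 0.76) = 0.76
(S | T) | Q = max(a, b) on (0.76, 0.90) = 0.90
(T & (Q | ~S)) & ((S | T) | Q) = min(a, b) on (0.76, 0.90) = 0.76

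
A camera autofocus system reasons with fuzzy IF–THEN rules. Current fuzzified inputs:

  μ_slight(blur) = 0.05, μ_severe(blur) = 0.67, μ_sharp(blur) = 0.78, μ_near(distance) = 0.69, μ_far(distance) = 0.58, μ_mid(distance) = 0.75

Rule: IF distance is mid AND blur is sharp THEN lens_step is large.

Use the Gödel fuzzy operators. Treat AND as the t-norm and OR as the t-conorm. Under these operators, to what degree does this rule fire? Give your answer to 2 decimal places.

firing strength: mid=0.75, sharp=0.78; AND[min(a, b)] → w = 0.75

0.75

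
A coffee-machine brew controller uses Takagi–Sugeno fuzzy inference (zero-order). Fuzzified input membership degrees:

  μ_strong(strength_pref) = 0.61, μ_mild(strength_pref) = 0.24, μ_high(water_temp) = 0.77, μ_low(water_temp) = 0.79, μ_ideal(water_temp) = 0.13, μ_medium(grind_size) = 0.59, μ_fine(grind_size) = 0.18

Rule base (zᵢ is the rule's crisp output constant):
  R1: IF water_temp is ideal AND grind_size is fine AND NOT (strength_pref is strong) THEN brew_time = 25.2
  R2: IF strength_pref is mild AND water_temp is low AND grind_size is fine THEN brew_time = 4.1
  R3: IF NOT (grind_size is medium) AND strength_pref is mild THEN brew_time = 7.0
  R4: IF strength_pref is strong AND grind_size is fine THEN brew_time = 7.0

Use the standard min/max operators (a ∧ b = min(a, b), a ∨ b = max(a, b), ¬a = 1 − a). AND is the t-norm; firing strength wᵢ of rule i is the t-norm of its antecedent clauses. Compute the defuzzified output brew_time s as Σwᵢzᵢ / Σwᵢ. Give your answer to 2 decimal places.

R1 (z=25.2): ideal=0.13, fine=0.18, ¬strong=1−0.61=0.39; AND[min(a, b)] → w = 0.13
R2 (z=4.1): mild=0.24, low=0.79, fine=0.18; AND[min(a, b)] → w = 0.18
R3 (z=7.0): ¬medium=1−0.59=0.41, mild=0.24; AND[min(a, b)] → w = 0.24
R4 (z=7.0): strong=0.61, fine=0.18; AND[min(a, b)] → w = 0.18
Weighted average = (0.13·25.2 + 0.18·4.1 + 0.24·7.0 + 0.18·7.0) / (0.13 + 0.18 + 0.24 + 0.18)
  = 6.9540 / 0.7300 = 9.53

9.53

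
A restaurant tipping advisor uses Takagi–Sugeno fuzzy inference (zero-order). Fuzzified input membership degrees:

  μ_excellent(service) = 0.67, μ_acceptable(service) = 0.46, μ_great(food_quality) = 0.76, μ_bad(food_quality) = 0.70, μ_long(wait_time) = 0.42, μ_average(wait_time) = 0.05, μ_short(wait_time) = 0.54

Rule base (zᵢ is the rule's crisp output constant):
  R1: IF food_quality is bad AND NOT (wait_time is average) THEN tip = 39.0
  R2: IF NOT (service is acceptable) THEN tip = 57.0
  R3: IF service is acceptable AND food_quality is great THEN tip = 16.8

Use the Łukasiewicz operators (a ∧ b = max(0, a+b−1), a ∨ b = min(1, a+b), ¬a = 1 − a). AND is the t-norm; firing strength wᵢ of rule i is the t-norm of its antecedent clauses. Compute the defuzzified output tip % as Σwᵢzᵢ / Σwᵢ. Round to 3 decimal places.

42.430

R1 (z=39.0): bad=0.70, ¬average=1−0.05=0.95; AND[max(0, a+b−1)] → w = 0.65
R2 (z=57.0): ¬acceptable=1−0.46=0.54 → w = 0.54
R3 (z=16.8): acceptable=0.46, great=0.76; AND[max(0, a+b−1)] → w = 0.22
Weighted average = (0.65·39.0 + 0.54·57.0 + 0.22·16.8) / (0.65 + 0.54 + 0.22)
  = 59.8260 / 1.4100 = 42.430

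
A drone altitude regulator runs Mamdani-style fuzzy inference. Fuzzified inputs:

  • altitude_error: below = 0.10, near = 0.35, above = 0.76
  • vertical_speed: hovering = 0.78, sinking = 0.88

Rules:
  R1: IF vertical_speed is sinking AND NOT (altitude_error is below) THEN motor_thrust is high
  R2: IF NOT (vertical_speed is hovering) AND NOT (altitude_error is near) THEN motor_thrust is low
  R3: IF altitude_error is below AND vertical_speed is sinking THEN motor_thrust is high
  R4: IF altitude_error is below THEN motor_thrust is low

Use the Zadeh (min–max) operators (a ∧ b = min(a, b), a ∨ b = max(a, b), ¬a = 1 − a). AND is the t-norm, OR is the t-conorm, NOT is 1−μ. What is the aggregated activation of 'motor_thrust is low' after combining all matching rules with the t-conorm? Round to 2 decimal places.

0.22

R1: sinking=0.88, ¬below=1−0.10=0.90; AND[min(a, b)] → w = 0.88
R2: ¬hovering=1−0.78=0.22, ¬near=1−0.35=0.65; AND[min(a, b)] → w = 0.22
R3: below=0.10, sinking=0.88; AND[min(a, b)] → w = 0.10
R4: below=0.10 → w = 0.10
Rules with consequent 'low': {R2, R4} → strengths 0.22, 0.10
Aggregate via t-conorm [max(a, b)]: 0.22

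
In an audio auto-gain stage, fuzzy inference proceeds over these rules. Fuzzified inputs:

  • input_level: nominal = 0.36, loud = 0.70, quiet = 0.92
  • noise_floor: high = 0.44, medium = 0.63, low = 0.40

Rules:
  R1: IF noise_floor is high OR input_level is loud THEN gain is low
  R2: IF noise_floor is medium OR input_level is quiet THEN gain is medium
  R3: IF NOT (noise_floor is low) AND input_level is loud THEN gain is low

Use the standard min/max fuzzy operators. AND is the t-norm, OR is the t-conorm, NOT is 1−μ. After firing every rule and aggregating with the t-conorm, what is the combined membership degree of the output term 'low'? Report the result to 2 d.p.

0.70

R1: high=0.44, loud=0.70; OR[max(a, b)] → w = 0.70
R2: medium=0.63, quiet=0.92; OR[max(a, b)] → w = 0.92
R3: ¬low=1−0.40=0.60, loud=0.70; AND[min(a, b)] → w = 0.60
Rules with consequent 'low': {R1, R3} → strengths 0.70, 0.60
Aggregate via t-conorm [max(a, b)]: 0.70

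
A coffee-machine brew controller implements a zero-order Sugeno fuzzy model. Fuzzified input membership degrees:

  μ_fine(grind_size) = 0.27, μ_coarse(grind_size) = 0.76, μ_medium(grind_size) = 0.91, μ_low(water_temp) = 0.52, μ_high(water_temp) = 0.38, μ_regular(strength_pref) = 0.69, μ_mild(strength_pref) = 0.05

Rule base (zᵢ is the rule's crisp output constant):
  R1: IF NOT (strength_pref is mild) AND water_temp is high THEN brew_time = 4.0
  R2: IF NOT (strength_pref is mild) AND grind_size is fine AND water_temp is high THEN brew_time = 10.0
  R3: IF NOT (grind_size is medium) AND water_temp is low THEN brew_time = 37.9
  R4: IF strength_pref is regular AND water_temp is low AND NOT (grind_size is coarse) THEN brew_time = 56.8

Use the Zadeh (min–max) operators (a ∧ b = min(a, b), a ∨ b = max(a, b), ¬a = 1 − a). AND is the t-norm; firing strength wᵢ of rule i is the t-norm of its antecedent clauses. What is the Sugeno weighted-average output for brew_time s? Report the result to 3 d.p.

21.697

R1 (z=4.0): ¬mild=1−0.05=0.95, high=0.38; AND[min(a, b)] → w = 0.38
R2 (z=10.0): ¬mild=1−0.05=0.95, fine=0.27, high=0.38; AND[min(a, b)] → w = 0.27
R3 (z=37.9): ¬medium=1−0.91=0.09, low=0.52; AND[min(a, b)] → w = 0.09
R4 (z=56.8): regular=0.69, low=0.52, ¬coarse=1−0.76=0.24; AND[min(a, b)] → w = 0.24
Weighted average = (0.38·4.0 + 0.27·10.0 + 0.09·37.9 + 0.24·56.8) / (0.38 + 0.27 + 0.09 + 0.24)
  = 21.2630 / 0.9800 = 21.697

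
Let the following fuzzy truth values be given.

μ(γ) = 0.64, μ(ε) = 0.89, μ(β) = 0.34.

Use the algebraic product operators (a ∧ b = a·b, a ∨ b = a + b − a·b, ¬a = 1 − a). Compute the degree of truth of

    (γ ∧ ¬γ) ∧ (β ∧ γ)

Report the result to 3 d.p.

¬γ = 1 − 0.6400 = 0.3600
γ ∧ ¬γ = a·b on (0.6400, 0.3600) = 0.2304
β ∧ γ = a·b on (0.3400, 0.6400) = 0.2176
(γ ∧ ¬γ) ∧ (β ∧ γ) = a·b on (0.2304, 0.2176) = 0.0501

0.050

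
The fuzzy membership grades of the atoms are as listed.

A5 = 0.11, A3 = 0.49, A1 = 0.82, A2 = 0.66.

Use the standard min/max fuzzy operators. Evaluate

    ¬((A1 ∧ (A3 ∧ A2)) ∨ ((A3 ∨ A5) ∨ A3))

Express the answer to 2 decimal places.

0.51

A3 ∧ A2 = min(a, b) on (0.49, 0.66) = 0.49
A1 ∧ (A3 ∧ A2) = min(a, b) on (0.82, 0.49) = 0.49
A3 ∨ A5 = max(a, b) on (0.49, 0.11) = 0.49
(A3 ∨ A5) ∨ A3 = max(a, b) on (0.49, 0.49) = 0.49
(A1 ∧ (A3 ∧ A2)) ∨ ((A3 ∨ A5) ∨ A3) = max(a, b) on (0.49, 0.49) = 0.49
¬((A1 ∧ (A3 ∧ A2)) ∨ ((A3 ∨ A5) ∨ A3)) = 1 − 0.49 = 0.51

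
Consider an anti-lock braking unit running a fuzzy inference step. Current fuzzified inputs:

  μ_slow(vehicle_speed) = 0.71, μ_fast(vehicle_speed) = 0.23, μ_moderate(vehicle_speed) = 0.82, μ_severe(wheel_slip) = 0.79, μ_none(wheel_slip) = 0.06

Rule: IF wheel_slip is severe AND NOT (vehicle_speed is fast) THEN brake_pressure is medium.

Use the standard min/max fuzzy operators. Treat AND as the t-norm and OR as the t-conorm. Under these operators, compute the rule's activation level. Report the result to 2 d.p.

firing strength: severe=0.79, ¬fast=1−0.23=0.77; AND[min(a, b)] → w = 0.77

0.77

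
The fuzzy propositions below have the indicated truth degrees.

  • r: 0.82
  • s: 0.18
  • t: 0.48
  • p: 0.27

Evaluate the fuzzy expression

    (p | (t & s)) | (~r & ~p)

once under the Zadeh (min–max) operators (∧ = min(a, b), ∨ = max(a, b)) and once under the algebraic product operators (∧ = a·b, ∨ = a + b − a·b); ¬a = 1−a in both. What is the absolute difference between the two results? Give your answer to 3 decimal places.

Under Zadeh (min–max):
  t & s = min(a, b) on (0.48, 0.18) = 0.18
  p | (t & s) = max(a, b) on (0.27, 0.18) = 0.27
  ~r = 1 − 0.82 = 0.18
  ~p = 1 − 0.27 = 0.73
  ~r & ~p = min(a, b) on (0.18, 0.73) = 0.18
  (p | (t & s)) | (~r & ~p) = max(a, b) on (0.27, 0.18) = 0.27
  → value = 0.2700
Under algebraic product:
  t & s = a·b on (0.4800, 0.1800) = 0.0864
  p | (t & s) = a + b − a·b on (0.2700, 0.0864) = 0.3331
  ~r = 1 − 0.8200 = 0.1800
  ~p = 1 − 0.2700 = 0.7300
  ~r & ~p = a·b on (0.1800, 0.7300) = 0.1314
  (p | (t & s)) | (~r & ~p) = a + b − a·b on (0.3331, 0.1314) = 0.4207
  → value = 0.4207
|0.2700 − 0.4207| = 0.151

0.151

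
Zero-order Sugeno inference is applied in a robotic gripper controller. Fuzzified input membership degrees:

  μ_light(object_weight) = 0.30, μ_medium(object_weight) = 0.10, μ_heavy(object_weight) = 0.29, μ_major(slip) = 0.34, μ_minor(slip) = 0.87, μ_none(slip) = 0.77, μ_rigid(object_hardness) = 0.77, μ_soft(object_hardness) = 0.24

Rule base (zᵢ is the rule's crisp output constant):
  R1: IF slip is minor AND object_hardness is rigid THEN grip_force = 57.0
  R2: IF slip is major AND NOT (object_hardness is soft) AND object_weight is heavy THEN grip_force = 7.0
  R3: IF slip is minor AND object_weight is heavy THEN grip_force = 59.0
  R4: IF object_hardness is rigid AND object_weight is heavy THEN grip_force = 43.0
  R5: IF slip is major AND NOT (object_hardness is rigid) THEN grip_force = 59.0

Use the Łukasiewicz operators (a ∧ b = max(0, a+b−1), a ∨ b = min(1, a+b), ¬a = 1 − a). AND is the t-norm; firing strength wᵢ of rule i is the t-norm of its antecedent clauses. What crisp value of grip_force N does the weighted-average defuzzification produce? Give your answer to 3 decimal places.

56.395

R1 (z=57.0): minor=0.87, rigid=0.77; AND[max(0, a+b−1)] → w = 0.64
R2 (z=7.0): major=0.34, ¬soft=1−0.24=0.76, heavy=0.29; AND[max(0, a+b−1)] → w = 0.00
R3 (z=59.0): minor=0.87, heavy=0.29; AND[max(0, a+b−1)] → w = 0.16
R4 (z=43.0): rigid=0.77, heavy=0.29; AND[max(0, a+b−1)] → w = 0.06
R5 (z=59.0): major=0.34, ¬rigid=1−0.77=0.23; AND[max(0, a+b−1)] → w = 0.00
Weighted average = (0.64·57.0 + 0.00·7.0 + 0.16·59.0 + 0.06·43.0 + 0.00·59.0) / (0.64 + 0.00 + 0.16 + 0.06 + 0.00)
  = 48.5000 / 0.8600 = 56.395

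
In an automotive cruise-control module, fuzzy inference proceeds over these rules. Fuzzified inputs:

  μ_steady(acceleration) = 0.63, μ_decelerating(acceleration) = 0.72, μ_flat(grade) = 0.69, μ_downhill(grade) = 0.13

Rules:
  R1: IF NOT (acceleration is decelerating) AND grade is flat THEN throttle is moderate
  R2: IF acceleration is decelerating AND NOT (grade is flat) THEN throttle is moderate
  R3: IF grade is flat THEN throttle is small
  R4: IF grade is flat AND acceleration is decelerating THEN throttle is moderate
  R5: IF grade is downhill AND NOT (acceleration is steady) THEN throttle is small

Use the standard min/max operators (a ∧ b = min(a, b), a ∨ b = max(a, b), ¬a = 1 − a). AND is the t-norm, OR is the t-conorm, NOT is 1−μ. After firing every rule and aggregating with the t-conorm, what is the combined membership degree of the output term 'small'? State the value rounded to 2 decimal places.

R1: ¬decelerating=1−0.72=0.28, flat=0.69; AND[min(a, b)] → w = 0.28
R2: decelerating=0.72, ¬flat=1−0.69=0.31; AND[min(a, b)] → w = 0.31
R3: flat=0.69 → w = 0.69
R4: flat=0.69, decelerating=0.72; AND[min(a, b)] → w = 0.69
R5: downhill=0.13, ¬steady=1−0.63=0.37; AND[min(a, b)] → w = 0.13
Rules with consequent 'small': {R3, R5} → strengths 0.69, 0.13
Aggregate via t-conorm [max(a, b)]: 0.69

0.69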